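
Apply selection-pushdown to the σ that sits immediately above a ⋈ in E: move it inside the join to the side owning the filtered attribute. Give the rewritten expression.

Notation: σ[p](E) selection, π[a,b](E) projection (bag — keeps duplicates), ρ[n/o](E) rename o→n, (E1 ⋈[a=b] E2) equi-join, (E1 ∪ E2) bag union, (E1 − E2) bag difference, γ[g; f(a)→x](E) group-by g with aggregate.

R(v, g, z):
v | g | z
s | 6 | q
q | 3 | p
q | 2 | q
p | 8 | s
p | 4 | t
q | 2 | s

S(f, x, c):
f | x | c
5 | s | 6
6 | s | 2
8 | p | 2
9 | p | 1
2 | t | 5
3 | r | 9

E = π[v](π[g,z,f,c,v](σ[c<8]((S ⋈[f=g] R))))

σ filters on c, owned by the left side.
E' = π[v](π[g,z,f,c,v]((σ[c<8](S) ⋈[f=g] R)))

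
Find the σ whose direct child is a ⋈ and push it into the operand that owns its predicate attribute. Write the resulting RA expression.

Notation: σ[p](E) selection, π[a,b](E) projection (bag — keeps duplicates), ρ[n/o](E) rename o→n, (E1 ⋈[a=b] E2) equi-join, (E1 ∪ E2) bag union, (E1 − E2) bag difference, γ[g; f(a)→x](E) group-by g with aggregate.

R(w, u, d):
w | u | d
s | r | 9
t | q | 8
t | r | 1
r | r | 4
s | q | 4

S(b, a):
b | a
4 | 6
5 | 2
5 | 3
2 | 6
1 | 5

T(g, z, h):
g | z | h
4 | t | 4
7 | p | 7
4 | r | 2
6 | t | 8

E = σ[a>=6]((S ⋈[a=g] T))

σ filters on a, owned by the left side.
E' = (σ[a>=6](S) ⋈[a=g] T)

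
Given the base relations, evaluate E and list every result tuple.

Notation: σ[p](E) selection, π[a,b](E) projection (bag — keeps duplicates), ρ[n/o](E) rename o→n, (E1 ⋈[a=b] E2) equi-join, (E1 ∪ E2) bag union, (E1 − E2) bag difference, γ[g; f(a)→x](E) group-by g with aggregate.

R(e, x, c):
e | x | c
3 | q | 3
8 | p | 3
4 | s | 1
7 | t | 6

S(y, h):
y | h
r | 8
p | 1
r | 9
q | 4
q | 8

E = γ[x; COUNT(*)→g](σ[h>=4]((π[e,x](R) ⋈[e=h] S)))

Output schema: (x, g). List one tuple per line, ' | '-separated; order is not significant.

Row counts bottom-up:
  R → 4
  π[e,x](R) → 4
  S → 5
  (π[e,x](R) ⋈[e=h] S) → 3
  σ[h>=4]((π[e,x](R) ⋈[e=h] S)) → 3
  γ[x; COUNT(*)→g](σ[h>=4]((π[e,x](R) ⋈[e=h] S))) → 2

== RESULT ==
x | g
p | 2
s | 1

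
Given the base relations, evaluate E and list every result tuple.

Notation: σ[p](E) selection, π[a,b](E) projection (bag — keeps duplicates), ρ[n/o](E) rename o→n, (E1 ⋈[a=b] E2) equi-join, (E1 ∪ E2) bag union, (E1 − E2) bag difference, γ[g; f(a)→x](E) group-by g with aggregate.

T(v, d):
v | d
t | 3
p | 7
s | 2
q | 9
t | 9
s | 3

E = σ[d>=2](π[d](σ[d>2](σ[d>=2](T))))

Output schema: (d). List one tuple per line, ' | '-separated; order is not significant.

Stepwise |·|:
  T → 6
  σ[d>=2](T) → 6
  σ[d>2](σ[d>=2](T)) → 5
  π[d](σ[d>2](σ[d>=2](T))) → 5
  σ[d>=2](π[d](σ[d>2](σ[d>=2](T)))) → 5

== RESULT ==
d
3
3
7
9
9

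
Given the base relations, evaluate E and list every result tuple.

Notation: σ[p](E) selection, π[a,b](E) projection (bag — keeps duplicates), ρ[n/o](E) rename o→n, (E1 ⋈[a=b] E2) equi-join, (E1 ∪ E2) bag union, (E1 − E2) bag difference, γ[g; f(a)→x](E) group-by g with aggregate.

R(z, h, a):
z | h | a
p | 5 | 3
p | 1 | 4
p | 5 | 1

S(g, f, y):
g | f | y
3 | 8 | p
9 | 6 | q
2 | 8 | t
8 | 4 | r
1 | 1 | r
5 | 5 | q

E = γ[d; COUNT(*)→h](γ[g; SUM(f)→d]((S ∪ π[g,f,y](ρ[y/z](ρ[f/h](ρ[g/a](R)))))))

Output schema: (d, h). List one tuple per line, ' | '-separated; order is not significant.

Per-node cardinality:
  S → 6
  R → 3
  ρ[g/a](R) → 3
  ρ[f/h](ρ[g/a](R)) → 3
  ρ[y/z](ρ[f/h](ρ[g/a](R))) → 3
  π[g,f,y](ρ[y/z](ρ[f/h](ρ[g/a](R)))) → 3
  (S ∪ π[g,f,y](ρ[y/z](ρ[f/h](ρ[g/a](R))))) → 9
  γ[g; SUM(f)→d]((S ∪ π[g,f,y](ρ[y/z](ρ[f/h](ρ[g/a](R)))))) → 7
  γ[d; COUNT(*)→h](γ[g; SUM(f)→d]((S ∪ π[g,f,y](ρ[y/z](ρ[f/h](ρ[g/a](R))))))) → 6

== RESULT ==
d | h
1 | 1
4 | 1
5 | 1
6 | 2
8 | 1
13 | 1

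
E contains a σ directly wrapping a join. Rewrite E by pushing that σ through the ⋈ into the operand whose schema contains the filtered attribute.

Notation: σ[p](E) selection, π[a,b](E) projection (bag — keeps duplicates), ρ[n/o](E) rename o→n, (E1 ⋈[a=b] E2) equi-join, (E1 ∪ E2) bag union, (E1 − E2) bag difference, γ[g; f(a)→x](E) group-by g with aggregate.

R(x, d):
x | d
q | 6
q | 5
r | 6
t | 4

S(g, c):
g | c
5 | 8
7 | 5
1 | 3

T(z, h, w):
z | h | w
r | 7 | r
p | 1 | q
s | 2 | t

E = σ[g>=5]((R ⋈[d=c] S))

σ filters on g, owned by the right side.
E' = (R ⋈[d=c] σ[g>=5](S))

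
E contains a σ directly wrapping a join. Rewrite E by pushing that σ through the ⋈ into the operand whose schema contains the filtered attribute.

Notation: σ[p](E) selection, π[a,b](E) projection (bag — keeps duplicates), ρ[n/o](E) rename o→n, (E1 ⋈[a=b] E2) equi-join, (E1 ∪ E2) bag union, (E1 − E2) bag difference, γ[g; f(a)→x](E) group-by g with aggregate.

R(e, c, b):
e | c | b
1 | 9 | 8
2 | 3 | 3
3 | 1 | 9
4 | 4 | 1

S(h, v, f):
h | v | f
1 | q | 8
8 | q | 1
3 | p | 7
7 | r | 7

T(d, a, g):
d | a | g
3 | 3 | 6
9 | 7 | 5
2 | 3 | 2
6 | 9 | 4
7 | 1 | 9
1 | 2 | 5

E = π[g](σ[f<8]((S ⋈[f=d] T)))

σ filters on f, owned by the left side.
E' = π[g]((σ[f<8](S) ⋈[f=d] T))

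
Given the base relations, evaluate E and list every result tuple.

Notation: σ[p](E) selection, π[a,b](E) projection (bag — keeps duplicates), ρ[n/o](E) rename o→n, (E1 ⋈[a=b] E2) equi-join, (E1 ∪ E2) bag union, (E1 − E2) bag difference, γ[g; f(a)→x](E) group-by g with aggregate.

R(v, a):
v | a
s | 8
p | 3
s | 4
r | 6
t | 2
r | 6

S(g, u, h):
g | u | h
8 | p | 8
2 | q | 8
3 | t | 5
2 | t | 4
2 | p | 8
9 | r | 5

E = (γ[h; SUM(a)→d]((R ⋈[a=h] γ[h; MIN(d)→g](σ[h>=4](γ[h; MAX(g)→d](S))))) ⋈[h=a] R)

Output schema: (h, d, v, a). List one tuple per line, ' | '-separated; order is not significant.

Subexpression sizes:
  R → 6
  S → 6
  γ[h; MAX(g)→d](S) → 3
  σ[h>=4](γ[h; MAX(g)→d](S)) → 3
  γ[h; MIN(d)→g](σ[h>=4](γ[h; MAX(g)→d](S))) → 3
  (R ⋈[a=h] γ[h; MIN(d)→g](σ[h>=4](γ[h; MAX(g)→d](S)))) → 2
  γ[h; SUM(a)→d]((R ⋈[a=h] γ[h; MIN(d)→g](σ[h>=4](γ[h; MAX(g)→d](S))))) → 2
  R → 6
  (γ[h; SUM(a)→d]((R ⋈[a=h] γ[h; MIN(d)→g](σ[h>=4](γ[h; MAX(g)→d](S))))) ⋈[h=a] R) → 2

== RESULT ==
h | d | v | a
4 | 4 | s | 4
8 | 8 | s | 8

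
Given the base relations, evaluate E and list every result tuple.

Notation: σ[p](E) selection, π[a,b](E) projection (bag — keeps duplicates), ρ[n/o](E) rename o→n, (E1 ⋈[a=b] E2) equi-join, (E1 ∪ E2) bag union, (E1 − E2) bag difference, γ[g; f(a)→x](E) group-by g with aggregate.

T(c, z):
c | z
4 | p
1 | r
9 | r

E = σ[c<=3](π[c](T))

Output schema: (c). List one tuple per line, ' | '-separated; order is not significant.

Stepwise |·|:
  T → 3
  π[c](T) → 3
  σ[c<=3](π[c](T)) → 1

== RESULT ==
c
1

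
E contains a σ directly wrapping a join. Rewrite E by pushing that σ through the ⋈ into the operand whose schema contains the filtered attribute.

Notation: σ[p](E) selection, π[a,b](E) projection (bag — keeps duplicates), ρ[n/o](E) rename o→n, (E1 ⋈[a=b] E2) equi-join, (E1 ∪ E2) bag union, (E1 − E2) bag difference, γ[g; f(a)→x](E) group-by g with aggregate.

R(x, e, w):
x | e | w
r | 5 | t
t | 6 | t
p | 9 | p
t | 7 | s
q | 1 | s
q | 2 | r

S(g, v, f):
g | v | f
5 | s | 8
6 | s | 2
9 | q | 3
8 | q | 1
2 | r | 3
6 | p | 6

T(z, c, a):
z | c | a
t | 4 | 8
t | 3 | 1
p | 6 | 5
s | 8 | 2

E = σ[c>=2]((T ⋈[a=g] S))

σ filters on c, owned by the left side.
E' = (σ[c>=2](T) ⋈[a=g] S)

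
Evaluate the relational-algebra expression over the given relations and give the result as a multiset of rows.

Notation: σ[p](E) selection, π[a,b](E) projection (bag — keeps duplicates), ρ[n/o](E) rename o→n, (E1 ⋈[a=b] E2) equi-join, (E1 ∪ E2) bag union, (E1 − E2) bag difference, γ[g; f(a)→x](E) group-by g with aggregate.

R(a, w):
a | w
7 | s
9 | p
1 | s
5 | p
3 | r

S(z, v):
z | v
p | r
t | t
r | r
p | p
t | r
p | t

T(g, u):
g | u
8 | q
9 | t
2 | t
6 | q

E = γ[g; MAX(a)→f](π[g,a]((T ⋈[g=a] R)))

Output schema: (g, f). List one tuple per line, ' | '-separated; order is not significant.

Stepwise |·|:
  T → 4
  R → 5
  (T ⋈[g=a] R) → 1
  π[g,a]((T ⋈[g=a] R)) → 1
  γ[g; MAX(a)→f](π[g,a]((T ⋈[g=a] R))) → 1

== RESULT ==
g | f
9 | 9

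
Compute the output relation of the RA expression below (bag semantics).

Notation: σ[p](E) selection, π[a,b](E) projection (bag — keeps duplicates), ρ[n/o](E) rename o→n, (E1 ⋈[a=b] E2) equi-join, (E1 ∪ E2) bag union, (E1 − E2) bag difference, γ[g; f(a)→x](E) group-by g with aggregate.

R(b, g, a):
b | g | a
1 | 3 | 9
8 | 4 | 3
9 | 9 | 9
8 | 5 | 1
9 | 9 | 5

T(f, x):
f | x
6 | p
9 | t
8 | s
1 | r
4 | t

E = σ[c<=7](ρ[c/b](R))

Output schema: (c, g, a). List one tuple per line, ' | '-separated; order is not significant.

Row counts bottom-up:
  R → 5
  ρ[c/b](R) → 5
  σ[c<=7](ρ[c/b](R)) → 1

== RESULT ==
c | g | a
1 | 3 | 9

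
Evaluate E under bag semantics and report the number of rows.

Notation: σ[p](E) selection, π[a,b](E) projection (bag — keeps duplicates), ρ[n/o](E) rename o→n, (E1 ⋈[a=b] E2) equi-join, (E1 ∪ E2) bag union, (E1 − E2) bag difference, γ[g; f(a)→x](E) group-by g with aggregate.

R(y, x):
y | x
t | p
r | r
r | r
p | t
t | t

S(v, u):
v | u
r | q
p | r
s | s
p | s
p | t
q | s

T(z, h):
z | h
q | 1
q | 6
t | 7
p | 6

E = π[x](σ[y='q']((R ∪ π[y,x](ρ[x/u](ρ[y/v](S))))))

Per-node cardinality:
  R → 5
  S → 6
  ρ[y/v](S) → 6
  ρ[x/u](ρ[y/v](S)) → 6
  π[y,x](ρ[x/u](ρ[y/v](S))) → 6
  (R ∪ π[y,x](ρ[x/u](ρ[y/v](S)))) → 11
  σ[y='q']((R ∪ π[y,x](ρ[x/u](ρ[y/v](S))))) → 1
  π[x](σ[y='q']((R ∪ π[y,x](ρ[x/u](ρ[y/v](S)))))) → 1

|E| = 1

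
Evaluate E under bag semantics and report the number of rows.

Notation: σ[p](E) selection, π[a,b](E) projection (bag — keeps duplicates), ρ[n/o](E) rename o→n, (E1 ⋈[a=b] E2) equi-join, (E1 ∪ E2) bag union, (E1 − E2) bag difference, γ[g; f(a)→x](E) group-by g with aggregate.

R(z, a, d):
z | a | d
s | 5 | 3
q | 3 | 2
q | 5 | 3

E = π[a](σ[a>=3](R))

Per-node cardinality:
  R → 3
  σ[a>=3](R) → 3
  π[a](σ[a>=3](R)) → 3

|E| = 3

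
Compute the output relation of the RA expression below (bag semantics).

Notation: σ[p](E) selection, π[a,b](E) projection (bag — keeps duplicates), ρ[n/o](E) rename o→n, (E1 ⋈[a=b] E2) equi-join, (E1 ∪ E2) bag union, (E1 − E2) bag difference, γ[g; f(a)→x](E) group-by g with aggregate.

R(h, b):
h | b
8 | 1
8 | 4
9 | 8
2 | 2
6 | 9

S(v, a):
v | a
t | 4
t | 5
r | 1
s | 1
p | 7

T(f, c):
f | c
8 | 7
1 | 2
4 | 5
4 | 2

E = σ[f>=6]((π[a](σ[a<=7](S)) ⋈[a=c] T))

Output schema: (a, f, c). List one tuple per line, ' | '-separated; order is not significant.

Per-node cardinality:
  S → 5
  σ[a<=7](S) → 5
  π[a](σ[a<=7](S)) → 5
  T → 4
  (π[a](σ[a<=7](S)) ⋈[a=c] T) → 2
  σ[f>=6]((π[a](σ[a<=7](S)) ⋈[a=c] T)) → 1

== RESULT ==
a | f | c
7 | 8 | 7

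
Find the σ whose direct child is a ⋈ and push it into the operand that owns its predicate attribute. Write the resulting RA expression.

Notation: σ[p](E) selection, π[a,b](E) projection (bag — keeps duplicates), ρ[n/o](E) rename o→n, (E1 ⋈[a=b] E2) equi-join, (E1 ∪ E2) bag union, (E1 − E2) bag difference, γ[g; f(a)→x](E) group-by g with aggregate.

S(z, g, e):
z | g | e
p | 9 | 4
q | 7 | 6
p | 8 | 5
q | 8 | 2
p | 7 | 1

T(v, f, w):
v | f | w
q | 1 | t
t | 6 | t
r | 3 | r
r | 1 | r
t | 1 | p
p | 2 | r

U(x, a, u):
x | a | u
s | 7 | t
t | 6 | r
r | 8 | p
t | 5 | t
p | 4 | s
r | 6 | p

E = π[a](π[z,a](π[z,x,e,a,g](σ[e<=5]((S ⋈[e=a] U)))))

σ filters on e, owned by the left side.
E' = π[a](π[z,a](π[z,x,e,a,g]((σ[e<=5](S) ⋈[e=a] U))))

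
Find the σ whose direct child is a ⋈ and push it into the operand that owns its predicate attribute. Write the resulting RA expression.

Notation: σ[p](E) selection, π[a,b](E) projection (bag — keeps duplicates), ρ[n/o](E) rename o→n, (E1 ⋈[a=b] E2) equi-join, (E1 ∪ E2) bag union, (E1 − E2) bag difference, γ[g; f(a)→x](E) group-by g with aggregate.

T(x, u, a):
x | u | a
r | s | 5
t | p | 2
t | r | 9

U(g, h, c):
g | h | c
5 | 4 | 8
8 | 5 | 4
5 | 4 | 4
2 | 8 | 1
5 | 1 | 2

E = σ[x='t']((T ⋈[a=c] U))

σ filters on x, owned by the left side.
E' = (σ[x='t'](T) ⋈[a=c] U)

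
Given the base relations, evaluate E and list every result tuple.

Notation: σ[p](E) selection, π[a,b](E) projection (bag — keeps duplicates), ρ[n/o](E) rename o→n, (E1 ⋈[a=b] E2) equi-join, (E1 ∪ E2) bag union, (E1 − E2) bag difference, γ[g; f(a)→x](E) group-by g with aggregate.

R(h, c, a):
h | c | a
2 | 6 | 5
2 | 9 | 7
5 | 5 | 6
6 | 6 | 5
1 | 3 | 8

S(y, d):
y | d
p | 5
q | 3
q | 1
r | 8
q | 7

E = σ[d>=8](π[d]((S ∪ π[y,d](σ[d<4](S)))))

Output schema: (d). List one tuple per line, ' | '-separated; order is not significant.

Subexpression sizes:
  S → 5
  S → 5
  σ[d<4](S) → 2
  π[y,d](σ[d<4](S)) → 2
  (S ∪ π[y,d](σ[d<4](S))) → 7
  π[d]((S ∪ π[y,d](σ[d<4](S)))) → 7
  σ[d>=8](π[d]((S ∪ π[y,d](σ[d<4](S))))) → 1

== RESULT ==
d
8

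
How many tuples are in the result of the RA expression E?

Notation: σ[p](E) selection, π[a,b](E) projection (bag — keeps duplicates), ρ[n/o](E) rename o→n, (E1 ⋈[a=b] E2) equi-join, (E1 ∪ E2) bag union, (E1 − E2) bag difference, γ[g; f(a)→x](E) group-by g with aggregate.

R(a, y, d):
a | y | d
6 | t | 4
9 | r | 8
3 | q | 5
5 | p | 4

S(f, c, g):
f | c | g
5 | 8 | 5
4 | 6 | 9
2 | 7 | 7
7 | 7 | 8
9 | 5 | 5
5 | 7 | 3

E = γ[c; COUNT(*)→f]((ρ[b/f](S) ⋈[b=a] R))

Row counts bottom-up:
  S → 6
  ρ[b/f](S) → 6
  R → 4
  (ρ[b/f](S) ⋈[b=a] R) → 3
  γ[c; COUNT(*)→f]((ρ[b/f](S) ⋈[b=a] R)) → 3

|E| = 3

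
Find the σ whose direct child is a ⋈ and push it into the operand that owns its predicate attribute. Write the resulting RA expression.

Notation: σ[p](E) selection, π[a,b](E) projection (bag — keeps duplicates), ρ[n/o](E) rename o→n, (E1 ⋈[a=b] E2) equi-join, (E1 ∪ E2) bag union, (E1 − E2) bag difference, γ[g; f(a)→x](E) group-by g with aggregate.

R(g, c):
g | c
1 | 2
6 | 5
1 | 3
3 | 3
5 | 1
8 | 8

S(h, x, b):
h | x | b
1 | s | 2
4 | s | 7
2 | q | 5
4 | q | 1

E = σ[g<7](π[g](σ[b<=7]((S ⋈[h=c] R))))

σ filters on b, owned by the left side.
E' = σ[g<7](π[g]((σ[b<=7](S) ⋈[h=c] R)))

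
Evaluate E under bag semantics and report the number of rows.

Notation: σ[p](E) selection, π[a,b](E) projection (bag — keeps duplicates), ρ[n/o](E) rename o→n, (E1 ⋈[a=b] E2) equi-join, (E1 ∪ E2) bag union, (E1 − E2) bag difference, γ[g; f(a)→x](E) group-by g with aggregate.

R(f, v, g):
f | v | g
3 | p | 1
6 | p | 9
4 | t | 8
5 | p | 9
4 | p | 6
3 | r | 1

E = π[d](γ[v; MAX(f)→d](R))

Stepwise |·|:
  R → 6
  γ[v; MAX(f)→d](R) → 3
  π[d](γ[v; MAX(f)→d](R)) → 3

|E| = 3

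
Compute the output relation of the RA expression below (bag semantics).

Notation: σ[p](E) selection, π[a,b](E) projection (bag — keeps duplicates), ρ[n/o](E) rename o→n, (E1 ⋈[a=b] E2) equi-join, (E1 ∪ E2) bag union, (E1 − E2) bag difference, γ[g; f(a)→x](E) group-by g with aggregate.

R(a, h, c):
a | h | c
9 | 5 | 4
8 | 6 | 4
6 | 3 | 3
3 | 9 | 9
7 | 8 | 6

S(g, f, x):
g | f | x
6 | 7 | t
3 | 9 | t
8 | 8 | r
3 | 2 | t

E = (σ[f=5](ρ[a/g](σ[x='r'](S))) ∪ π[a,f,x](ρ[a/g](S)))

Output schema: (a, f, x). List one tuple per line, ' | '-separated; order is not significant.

Subexpression sizes:
  S → 4
  σ[x='r'](S) → 1
  ρ[a/g](σ[x='r'](S)) → 1
  σ[f=5](ρ[a/g](σ[x='r'](S))) → 0
  S → 4
  ρ[a/g](S) → 4
  π[a,f,x](ρ[a/g](S)) → 4
  (σ[f=5](ρ[a/g](σ[x='r'](S))) ∪ π[a,f,x](ρ[a/g](S))) → 4

== RESULT ==
a | f | x
3 | 2 | t
3 | 9 | t
6 | 7 | t
8 | 8 | r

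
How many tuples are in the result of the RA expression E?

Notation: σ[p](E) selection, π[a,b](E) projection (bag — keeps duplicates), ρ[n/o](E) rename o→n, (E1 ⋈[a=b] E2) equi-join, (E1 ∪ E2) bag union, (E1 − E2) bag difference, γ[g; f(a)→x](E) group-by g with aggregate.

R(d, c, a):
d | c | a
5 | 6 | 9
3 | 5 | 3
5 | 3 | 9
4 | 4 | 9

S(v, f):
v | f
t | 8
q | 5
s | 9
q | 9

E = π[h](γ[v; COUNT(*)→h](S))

Stepwise |·|:
  S → 4
  γ[v; COUNT(*)→h](S) → 3
  π[h](γ[v; COUNT(*)→h](S)) → 3

|E| = 3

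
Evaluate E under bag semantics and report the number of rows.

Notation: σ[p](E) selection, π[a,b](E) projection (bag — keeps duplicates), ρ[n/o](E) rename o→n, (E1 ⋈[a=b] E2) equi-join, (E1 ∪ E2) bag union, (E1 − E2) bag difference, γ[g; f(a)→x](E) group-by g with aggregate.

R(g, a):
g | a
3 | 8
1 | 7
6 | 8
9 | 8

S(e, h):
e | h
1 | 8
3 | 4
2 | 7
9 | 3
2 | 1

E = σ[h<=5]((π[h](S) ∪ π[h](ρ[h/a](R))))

Stepwise |·|:
  S → 5
  π[h](S) → 5
  R → 4
  ρ[h/a](R) → 4
  π[h](ρ[h/a](R)) → 4
  (π[h](S) ∪ π[h](ρ[h/a](R))) → 9
  σ[h<=5]((π[h](S) ∪ π[h](ρ[h/a](R)))) → 3

|E| = 3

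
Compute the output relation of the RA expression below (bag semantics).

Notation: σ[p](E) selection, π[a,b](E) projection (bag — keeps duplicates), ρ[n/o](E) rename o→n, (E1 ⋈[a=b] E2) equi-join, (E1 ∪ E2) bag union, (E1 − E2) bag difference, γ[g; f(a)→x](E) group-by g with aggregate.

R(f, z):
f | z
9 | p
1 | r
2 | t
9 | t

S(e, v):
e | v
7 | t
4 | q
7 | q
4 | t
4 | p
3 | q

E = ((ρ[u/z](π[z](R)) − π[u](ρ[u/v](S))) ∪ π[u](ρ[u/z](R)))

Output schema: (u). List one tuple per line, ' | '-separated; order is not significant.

Subexpression sizes:
  R → 4
  π[z](R) → 4
  ρ[u/z](π[z](R)) → 4
  S → 6
  ρ[u/v](S) → 6
  π[u](ρ[u/v](S)) → 6
  (ρ[u/z](π[z](R)) − π[u](ρ[u/v](S))) → 1
  R → 4
  ρ[u/z](R) → 4
  π[u](ρ[u/z](R)) → 4
  ((ρ[u/z](π[z](R)) − π[u](ρ[u/v](S))) ∪ π[u](ρ[u/z](R))) → 5

== RESULT ==
u
p
r
r
t
t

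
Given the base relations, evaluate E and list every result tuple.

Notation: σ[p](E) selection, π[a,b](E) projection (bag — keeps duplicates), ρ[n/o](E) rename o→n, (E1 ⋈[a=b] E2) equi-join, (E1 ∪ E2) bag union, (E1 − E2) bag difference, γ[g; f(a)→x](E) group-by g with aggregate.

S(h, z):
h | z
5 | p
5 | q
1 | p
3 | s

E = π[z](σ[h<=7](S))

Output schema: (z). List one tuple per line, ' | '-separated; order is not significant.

Subexpression sizes:
  S → 4
  σ[h<=7](S) → 4
  π[z](σ[h<=7](S)) → 4

== RESULT ==
z
p
p
q
s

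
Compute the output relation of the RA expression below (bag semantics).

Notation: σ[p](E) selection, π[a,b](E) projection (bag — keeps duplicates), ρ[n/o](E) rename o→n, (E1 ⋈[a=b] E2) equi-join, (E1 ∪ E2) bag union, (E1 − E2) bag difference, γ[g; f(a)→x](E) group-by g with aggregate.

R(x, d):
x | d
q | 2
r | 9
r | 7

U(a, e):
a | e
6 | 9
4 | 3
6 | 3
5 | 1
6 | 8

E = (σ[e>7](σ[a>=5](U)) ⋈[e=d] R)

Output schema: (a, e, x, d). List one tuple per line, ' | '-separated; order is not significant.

Subexpression sizes:
  U → 5
  σ[a>=5](U) → 4
  σ[e>7](σ[a>=5](U)) → 2
  R → 3
  (σ[e>7](σ[a>=5](U)) ⋈[e=d] R) → 1

== RESULT ==
a | e | x | d
6 | 9 | r | 9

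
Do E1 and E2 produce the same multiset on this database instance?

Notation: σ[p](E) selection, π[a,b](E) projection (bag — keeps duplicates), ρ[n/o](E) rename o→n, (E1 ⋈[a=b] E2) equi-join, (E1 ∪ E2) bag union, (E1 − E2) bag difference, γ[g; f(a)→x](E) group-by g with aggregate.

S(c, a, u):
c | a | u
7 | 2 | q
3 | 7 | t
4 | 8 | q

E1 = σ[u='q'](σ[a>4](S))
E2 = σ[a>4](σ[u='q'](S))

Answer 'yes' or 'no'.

E1 row counts bottom-up:
  S → 3
  σ[a>4](S) → 2
  σ[u='q'](σ[a>4](S)) → 1
E2 row counts bottom-up:
  S → 3
  σ[u='q'](S) → 2
  σ[a>4](σ[u='q'](S)) → 1

E1 and E2 produce the same multiset:
c | a | u
4 | 8 | q

yes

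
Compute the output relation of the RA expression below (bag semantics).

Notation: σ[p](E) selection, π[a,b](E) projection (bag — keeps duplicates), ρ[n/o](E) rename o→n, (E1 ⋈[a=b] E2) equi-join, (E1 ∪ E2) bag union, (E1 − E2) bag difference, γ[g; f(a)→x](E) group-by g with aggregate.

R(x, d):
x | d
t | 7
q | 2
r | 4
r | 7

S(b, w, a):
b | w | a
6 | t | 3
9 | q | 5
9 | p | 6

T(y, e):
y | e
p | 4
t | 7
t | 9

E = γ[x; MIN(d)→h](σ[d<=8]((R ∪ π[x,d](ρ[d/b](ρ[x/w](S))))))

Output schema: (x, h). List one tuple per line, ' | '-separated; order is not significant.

Stepwise |·|:
  R → 4
  S → 3
  ρ[x/w](S) → 3
  ρ[d/b](ρ[x/w](S)) → 3
  π[x,d](ρ[d/b](ρ[x/w](S))) → 3
  (R ∪ π[x,d](ρ[d/b](ρ[x/w](S)))) → 7
  σ[d<=8]((R ∪ π[x,d](ρ[d/b](ρ[x/w](S))))) → 5
  γ[x; MIN(d)→h](σ[d<=8]((R ∪ π[x,d](ρ[d/b](ρ[x/w](S)))))) → 3

== RESULT ==
x | h
q | 2
r | 4
t | 6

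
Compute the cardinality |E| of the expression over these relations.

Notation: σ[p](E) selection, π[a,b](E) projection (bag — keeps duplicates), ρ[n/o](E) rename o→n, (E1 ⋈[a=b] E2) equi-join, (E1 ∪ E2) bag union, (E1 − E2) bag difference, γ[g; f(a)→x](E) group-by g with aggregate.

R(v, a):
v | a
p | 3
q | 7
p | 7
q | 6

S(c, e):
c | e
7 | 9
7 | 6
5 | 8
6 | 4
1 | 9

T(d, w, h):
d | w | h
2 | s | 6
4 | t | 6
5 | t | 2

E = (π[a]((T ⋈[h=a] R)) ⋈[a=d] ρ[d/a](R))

Row counts bottom-up:
  T → 3
  R → 4
  (T ⋈[h=a] R) → 2
  π[a]((T ⋈[h=a] R)) → 2
  R → 4
  ρ[d/a](R) → 4
  (π[a]((T ⋈[h=a] R)) ⋈[a=d] ρ[d/a](R)) → 2

|E| = 2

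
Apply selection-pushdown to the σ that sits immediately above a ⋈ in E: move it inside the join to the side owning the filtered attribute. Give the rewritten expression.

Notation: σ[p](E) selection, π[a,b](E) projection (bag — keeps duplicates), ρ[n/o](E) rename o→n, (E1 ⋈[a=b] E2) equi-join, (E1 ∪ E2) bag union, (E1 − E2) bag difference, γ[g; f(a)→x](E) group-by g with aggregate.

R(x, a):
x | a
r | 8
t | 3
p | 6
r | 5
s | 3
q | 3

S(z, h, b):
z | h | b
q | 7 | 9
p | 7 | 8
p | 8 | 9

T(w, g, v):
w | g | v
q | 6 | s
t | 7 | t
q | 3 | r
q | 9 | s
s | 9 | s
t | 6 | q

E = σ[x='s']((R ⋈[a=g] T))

σ filters on x, owned by the left side.
E' = (σ[x='s'](R) ⋈[a=g] T)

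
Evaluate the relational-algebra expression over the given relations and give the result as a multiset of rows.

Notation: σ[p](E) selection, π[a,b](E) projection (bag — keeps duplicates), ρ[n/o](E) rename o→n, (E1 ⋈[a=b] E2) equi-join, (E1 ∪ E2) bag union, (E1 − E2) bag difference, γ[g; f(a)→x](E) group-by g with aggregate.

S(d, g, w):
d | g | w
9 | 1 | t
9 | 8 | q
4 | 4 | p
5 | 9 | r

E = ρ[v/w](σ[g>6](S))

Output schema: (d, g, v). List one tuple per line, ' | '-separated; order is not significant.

Subexpression sizes:
  S → 4
  σ[g>6](S) → 2
  ρ[v/w](σ[g>6](S)) → 2

== RESULT ==
d | g | v
5 | 9 | r
9 | 8 | q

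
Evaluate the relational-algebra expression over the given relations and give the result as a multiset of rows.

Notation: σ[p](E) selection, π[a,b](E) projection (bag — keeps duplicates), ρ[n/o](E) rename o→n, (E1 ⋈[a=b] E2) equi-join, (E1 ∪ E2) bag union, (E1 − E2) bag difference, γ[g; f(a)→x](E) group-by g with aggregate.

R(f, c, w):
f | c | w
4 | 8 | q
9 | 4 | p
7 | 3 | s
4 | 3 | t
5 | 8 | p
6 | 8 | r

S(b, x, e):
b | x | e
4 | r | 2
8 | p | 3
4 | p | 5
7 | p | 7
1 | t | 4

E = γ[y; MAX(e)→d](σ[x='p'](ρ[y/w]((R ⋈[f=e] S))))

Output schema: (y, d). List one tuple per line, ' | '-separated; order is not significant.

Subexpression sizes:
  R → 6
  S → 5
  (R ⋈[f=e] S) → 4
  ρ[y/w]((R ⋈[f=e] S)) → 4
  σ[x='p'](ρ[y/w]((R ⋈[f=e] S))) → 2
  γ[y; MAX(e)→d](σ[x='p'](ρ[y/w]((R ⋈[f=e] S)))) → 2

== RESULT ==
y | d
p | 5
s | 7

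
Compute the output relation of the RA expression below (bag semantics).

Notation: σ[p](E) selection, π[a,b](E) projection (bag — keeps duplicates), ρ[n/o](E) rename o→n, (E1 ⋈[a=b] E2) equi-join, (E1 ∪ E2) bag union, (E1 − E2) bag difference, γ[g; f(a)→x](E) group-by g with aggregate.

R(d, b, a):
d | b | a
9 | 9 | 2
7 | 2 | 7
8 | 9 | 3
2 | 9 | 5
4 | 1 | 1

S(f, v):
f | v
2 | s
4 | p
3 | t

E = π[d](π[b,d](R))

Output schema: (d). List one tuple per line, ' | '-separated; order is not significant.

Row counts bottom-up:
  R → 5
  π[b,d](R) → 5
  π[d](π[b,d](R)) → 5

== RESULT ==
d
2
4
7
8
9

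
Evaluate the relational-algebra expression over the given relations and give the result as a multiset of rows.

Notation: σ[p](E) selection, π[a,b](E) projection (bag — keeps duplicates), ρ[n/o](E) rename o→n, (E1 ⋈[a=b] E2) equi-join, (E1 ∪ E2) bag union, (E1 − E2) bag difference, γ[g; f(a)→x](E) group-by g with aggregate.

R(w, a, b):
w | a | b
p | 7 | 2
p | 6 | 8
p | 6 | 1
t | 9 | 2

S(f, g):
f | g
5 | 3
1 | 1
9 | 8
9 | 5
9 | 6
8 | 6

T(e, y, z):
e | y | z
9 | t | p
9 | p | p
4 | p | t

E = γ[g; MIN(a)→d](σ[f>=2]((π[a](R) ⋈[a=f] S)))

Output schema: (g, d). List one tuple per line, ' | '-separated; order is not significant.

Per-node cardinality:
  R → 4
  π[a](R) → 4
  S → 6
  (π[a](R) ⋈[a=f] S) → 3
  σ[f>=2]((π[a](R) ⋈[a=f] S)) → 3
  γ[g; MIN(a)→d](σ[f>=2]((π[a](R) ⋈[a=f] S))) → 3

== RESULT ==
g | d
5 | 9
6 | 9
8 | 9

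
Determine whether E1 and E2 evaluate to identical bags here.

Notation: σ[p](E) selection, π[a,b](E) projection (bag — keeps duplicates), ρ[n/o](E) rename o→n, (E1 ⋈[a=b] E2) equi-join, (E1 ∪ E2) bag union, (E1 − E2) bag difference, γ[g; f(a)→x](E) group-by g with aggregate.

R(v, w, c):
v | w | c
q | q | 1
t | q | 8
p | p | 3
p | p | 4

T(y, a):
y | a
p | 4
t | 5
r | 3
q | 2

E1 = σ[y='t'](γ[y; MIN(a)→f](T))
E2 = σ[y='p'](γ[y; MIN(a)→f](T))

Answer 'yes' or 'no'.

E1 row counts bottom-up:
  T → 4
  γ[y; MIN(a)→f](T) → 4
  σ[y='t'](γ[y; MIN(a)→f](T)) → 1
E2 row counts bottom-up:
  T → 4
  γ[y; MIN(a)→f](T) → 4
  σ[y='p'](γ[y; MIN(a)→f](T)) → 1

E1 result:
y | f
t | 5
E2 result:
y | f
p | 4
Witness: ('p', 4) appears 0× in E1 but 1× in E2.

no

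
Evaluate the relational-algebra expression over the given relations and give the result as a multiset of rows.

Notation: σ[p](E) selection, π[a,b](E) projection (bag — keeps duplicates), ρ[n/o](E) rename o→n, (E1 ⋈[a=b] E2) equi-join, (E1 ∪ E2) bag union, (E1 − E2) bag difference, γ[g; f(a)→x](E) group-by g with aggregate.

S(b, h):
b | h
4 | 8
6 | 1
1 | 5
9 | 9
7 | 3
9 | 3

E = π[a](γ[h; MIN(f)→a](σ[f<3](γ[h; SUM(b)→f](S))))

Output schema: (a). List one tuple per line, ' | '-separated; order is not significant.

Per-node cardinality:
  S → 6
  γ[h; SUM(b)→f](S) → 5
  σ[f<3](γ[h; SUM(b)→f](S)) → 1
  γ[h; MIN(f)→a](σ[f<3](γ[h; SUM(b)→f](S))) → 1
  π[a](γ[h; MIN(f)→a](σ[f<3](γ[h; SUM(b)→f](S)))) → 1

== RESULT ==
a
1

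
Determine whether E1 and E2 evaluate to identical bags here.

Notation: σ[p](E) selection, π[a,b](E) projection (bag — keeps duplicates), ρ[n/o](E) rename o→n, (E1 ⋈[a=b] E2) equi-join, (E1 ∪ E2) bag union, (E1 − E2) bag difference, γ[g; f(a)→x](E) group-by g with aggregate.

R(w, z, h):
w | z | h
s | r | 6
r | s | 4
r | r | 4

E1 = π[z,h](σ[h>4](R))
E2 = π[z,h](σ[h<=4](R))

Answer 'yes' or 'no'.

E1 per-node cardinality:
  R → 3
  σ[h>4](R) → 1
  π[z,h](σ[h>4](R)) → 1
E2 per-node cardinality:
  R → 3
  σ[h<=4](R) → 2
  π[z,h](σ[h<=4](R)) → 2

E1 result:
z | h
r | 6
E2 result:
z | h
r | 4
s | 4
Witness: ('s', 4) appears 0× in E1 but 1× in E2.

no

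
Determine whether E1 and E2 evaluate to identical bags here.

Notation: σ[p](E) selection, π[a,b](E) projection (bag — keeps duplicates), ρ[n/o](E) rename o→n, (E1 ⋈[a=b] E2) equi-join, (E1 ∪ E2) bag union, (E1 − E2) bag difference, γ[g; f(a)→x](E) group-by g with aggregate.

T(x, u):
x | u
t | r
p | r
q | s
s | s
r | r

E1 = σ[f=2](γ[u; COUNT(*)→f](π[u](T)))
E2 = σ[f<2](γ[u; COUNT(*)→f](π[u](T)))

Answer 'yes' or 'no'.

E1 row counts bottom-up:
  T → 5
  π[u](T) → 5
  γ[u; COUNT(*)→f](π[u](T)) → 2
  σ[f=2](γ[u; COUNT(*)→f](π[u](T))) → 1
E2 row counts bottom-up:
  T → 5
  π[u](T) → 5
  γ[u; COUNT(*)→f](π[u](T)) → 2
  σ[f<2](γ[u; COUNT(*)→f](π[u](T))) → 0

E1 result:
u | f
s | 2
E2 result:
u | f
(0 rows)
Witness: ('s', 2) appears 1× in E1 but 0× in E2.

no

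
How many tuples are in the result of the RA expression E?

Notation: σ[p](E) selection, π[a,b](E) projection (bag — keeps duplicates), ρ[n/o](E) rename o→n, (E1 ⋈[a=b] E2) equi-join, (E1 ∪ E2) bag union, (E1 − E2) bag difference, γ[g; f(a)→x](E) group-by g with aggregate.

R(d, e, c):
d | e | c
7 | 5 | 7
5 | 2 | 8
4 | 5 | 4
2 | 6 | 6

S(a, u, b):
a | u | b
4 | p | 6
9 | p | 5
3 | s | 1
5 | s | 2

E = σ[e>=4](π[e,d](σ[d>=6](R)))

Row counts bottom-up:
  R → 4
  σ[d>=6](R) → 1
  π[e,d](σ[d>=6](R)) → 1
  σ[e>=4](π[e,d](σ[d>=6](R))) → 1

|E| = 1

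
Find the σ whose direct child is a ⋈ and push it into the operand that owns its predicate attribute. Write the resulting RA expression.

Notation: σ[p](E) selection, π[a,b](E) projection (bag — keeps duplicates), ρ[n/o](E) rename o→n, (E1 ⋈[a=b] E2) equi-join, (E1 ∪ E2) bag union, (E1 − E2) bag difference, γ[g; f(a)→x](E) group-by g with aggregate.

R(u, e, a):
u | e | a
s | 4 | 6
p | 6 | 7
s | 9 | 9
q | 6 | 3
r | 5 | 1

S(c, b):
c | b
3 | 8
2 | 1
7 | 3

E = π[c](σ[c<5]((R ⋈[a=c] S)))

σ filters on c, owned by the right side.
E' = π[c]((R ⋈[a=c] σ[c<5](S)))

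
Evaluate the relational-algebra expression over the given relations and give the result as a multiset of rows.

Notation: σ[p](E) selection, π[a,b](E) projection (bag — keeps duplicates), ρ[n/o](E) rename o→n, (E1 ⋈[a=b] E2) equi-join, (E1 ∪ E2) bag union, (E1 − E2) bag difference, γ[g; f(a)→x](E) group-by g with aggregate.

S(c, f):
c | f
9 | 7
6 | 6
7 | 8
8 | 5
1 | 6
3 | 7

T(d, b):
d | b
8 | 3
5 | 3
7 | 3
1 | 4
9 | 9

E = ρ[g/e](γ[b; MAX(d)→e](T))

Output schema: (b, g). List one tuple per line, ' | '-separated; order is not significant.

Per-node cardinality:
  T → 5
  γ[b; MAX(d)→e](T) → 3
  ρ[g/e](γ[b; MAX(d)→e](T)) → 3

== RESULT ==
b | g
3 | 8
4 | 1
9 | 9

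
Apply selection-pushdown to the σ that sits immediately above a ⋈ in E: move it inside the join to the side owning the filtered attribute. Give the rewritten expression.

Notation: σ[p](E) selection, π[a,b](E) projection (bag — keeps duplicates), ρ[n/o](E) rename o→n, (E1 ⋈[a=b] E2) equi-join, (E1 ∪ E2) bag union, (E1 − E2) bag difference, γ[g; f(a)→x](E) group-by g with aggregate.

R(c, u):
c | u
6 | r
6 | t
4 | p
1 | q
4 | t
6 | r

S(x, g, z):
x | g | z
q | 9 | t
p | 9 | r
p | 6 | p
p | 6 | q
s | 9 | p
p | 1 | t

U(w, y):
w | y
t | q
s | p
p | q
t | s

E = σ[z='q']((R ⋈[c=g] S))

σ filters on z, owned by the right side.
E' = (R ⋈[c=g] σ[z='q'](S))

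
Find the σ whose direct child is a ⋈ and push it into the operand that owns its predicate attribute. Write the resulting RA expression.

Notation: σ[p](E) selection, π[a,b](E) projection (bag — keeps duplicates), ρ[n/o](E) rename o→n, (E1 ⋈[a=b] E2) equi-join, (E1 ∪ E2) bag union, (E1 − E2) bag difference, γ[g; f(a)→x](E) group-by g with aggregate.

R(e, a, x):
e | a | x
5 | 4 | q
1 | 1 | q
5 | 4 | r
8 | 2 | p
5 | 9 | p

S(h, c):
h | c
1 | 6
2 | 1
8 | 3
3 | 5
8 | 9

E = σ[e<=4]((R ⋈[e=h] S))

σ filters on e, owned by the left side.
E' = (σ[e<=4](R) ⋈[e=h] S)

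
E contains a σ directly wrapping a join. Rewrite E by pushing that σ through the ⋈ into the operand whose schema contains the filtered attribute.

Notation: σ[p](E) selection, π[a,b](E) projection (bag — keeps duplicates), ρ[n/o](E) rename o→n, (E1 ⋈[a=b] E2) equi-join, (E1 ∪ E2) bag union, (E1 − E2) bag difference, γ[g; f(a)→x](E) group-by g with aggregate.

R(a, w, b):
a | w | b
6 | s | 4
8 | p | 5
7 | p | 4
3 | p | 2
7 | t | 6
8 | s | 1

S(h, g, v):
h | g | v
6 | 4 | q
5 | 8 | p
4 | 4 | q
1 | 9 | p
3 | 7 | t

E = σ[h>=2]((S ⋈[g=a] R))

σ filters on h, owned by the left side.
E' = (σ[h>=2](S) ⋈[g=a] R)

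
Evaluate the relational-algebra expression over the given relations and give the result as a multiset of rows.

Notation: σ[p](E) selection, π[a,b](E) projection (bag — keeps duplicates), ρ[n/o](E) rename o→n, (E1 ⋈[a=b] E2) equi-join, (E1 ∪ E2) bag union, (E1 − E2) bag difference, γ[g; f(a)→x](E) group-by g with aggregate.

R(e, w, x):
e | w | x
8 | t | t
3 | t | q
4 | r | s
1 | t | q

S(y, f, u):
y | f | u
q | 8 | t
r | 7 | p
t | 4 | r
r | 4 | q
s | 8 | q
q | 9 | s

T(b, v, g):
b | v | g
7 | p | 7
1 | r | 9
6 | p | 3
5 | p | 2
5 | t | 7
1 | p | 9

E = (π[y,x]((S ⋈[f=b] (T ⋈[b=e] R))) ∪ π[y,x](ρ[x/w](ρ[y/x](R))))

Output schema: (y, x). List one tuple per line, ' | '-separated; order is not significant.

Stepwise |·|:
  S → 6
  T → 6
  R → 4
  (T ⋈[b=e] R) → 2
  (S ⋈[f=b] (T ⋈[b=e] R)) → 0
  π[y,x]((S ⋈[f=b] (T ⋈[b=e] R))) → 0
  R → 4
  ρ[y/x](R) → 4
  ρ[x/w](ρ[y/x](R)) → 4
  π[y,x](ρ[x/w](ρ[y/x](R))) → 4
  (π[y,x]((S ⋈[f=b] (T ⋈[b=e] R))) ∪ π[y,x](ρ[x/w](ρ[y/x](R)))) → 4

== RESULT ==
y | x
q | t
q | t
s | r
t | t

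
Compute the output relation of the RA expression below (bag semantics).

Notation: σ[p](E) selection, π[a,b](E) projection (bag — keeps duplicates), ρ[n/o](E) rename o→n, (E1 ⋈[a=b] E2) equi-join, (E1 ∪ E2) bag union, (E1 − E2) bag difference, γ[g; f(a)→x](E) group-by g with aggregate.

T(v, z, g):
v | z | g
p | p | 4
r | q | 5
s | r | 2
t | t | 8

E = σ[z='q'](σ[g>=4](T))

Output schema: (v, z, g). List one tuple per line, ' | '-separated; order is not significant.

Per-node cardinality:
  T → 4
  σ[g>=4](T) → 3
  σ[z='q'](σ[g>=4](T)) → 1

== RESULT ==
v | z | g
r | q | 5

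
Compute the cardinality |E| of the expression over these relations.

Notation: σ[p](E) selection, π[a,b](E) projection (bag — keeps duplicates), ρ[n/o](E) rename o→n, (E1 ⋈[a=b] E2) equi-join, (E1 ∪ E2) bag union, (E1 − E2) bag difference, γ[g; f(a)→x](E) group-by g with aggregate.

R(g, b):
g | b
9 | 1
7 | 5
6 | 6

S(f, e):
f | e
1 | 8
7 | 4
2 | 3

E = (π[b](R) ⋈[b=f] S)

Stepwise |·|:
  R → 3
  π[b](R) → 3
  S → 3
  (π[b](R) ⋈[b=f] S) → 1

|E| = 1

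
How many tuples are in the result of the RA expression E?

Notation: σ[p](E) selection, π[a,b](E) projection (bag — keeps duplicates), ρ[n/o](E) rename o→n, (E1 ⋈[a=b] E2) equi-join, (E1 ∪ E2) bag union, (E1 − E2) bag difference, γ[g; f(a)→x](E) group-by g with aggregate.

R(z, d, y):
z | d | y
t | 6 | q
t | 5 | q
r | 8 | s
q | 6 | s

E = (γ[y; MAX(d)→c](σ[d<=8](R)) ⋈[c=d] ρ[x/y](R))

Stepwise |·|:
  R → 4
  σ[d<=8](R) → 4
  γ[y; MAX(d)→c](σ[d<=8](R)) → 2
  R → 4
  ρ[x/y](R) → 4
  (γ[y; MAX(d)→c](σ[d<=8](R)) ⋈[c=d] ρ[x/y](R)) → 3

|E| = 3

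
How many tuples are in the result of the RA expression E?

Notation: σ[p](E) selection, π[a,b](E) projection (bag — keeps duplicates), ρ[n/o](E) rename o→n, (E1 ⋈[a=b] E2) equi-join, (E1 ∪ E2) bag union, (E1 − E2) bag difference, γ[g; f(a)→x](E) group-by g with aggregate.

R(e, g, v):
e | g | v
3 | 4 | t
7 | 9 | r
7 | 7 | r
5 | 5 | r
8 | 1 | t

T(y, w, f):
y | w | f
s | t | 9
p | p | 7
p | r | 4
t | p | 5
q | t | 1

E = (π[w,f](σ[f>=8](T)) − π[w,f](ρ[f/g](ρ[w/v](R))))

Subexpression sizes:
  T → 5
  σ[f>=8](T) → 1
  π[w,f](σ[f>=8](T)) → 1
  R → 5
  ρ[w/v](R) → 5
  ρ[f/g](ρ[w/v](R)) → 5
  π[w,f](ρ[f/g](ρ[w/v](R))) → 5
  (π[w,f](σ[f>=8](T)) − π[w,f](ρ[f/g](ρ[w/v](R)))) → 1

|E| = 1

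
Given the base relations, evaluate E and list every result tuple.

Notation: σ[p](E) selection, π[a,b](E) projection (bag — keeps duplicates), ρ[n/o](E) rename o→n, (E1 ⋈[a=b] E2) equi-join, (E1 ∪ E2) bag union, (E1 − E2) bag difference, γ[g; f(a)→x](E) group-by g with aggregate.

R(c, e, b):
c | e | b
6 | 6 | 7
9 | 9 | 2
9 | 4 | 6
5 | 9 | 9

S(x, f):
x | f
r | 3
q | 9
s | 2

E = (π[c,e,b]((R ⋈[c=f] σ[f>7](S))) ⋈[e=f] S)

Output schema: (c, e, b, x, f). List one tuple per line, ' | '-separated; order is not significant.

Subexpression sizes:
  R → 4
  S → 3
  σ[f>7](S) → 1
  (R ⋈[c=f] σ[f>7](S)) → 2
  π[c,e,b]((R ⋈[c=f] σ[f>7](S))) → 2
  S → 3
  (π[c,e,b]((R ⋈[c=f] σ[f>7](S))) ⋈[e=f] S) → 1

== RESULT ==
c | e | b | x | f
9 | 9 | 2 | q | 9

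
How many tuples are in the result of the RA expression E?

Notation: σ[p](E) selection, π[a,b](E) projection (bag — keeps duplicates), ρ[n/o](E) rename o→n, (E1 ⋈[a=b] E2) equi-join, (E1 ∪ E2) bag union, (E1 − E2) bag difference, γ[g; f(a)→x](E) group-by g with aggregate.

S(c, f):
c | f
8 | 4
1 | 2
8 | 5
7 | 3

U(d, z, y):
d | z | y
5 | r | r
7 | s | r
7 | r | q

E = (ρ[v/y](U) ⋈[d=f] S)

Per-node cardinality:
  U → 3
  ρ[v/y](U) → 3
  S → 4
  (ρ[v/y](U) ⋈[d=f] S) → 1

|E| = 1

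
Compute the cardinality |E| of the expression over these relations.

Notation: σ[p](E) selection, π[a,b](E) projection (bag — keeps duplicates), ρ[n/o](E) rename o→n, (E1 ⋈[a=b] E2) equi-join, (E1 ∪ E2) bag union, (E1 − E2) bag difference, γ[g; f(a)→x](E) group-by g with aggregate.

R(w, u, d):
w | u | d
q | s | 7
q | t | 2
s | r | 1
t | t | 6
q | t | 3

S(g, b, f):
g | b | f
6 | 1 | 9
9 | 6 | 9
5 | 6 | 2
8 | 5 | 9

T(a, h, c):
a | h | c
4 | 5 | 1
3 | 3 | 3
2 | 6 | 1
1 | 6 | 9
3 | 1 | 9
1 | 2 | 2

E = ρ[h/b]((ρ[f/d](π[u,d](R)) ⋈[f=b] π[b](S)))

Subexpression sizes:
  R → 5
  π[u,d](R) → 5
  ρ[f/d](π[u,d](R)) → 5
  S → 4
  π[b](S) → 4
  (ρ[f/d](π[u,d](R)) ⋈[f=b] π[b](S)) → 3
  ρ[h/b]((ρ[f/d](π[u,d](R)) ⋈[f=b] π[b](S))) → 3

|E| = 3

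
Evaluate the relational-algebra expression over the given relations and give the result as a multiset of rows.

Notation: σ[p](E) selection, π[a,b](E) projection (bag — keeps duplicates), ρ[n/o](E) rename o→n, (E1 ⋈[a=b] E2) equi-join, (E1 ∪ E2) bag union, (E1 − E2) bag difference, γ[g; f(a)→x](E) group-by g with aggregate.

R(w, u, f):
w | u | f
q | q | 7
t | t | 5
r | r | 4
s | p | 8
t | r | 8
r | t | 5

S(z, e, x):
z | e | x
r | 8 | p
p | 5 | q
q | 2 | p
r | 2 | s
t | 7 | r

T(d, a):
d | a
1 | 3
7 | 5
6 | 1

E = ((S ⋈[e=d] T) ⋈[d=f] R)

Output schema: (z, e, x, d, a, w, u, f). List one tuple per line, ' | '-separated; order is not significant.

Subexpression sizes:
  S → 5
  T → 3
  (S ⋈[e=d] T) → 1
  R → 6
  ((S ⋈[e=d] T) ⋈[d=f] R) → 1

== RESULT ==
z | e | x | d | a | w | u | f
t | 7 | r | 7 | 5 | q | q | 7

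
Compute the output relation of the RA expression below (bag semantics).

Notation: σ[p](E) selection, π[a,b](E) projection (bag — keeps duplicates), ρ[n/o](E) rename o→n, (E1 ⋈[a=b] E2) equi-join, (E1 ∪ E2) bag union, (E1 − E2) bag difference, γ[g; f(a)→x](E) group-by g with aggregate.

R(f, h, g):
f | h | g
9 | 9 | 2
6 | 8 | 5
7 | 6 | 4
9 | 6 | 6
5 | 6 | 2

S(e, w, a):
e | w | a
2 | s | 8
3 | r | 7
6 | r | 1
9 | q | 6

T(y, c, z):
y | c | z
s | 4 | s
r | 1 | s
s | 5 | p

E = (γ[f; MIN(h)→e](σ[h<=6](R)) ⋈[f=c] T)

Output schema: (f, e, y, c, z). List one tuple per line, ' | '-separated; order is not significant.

Subexpression sizes:
  R → 5
  σ[h<=6](R) → 3
  γ[f; MIN(h)→e](σ[h<=6](R)) → 3
  T → 3
  (γ[f; MIN(h)→e](σ[h<=6](R)) ⋈[f=c] T) → 1

== RESULT ==
f | e | y | c | z
5 | 6 | s | 5 | p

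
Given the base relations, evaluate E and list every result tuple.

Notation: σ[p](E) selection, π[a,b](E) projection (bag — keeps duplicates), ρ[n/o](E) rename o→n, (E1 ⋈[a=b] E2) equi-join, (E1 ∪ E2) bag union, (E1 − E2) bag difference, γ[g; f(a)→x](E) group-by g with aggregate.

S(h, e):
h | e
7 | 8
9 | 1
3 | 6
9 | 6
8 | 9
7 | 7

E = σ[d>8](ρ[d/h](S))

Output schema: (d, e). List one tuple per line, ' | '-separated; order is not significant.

Row counts bottom-up:
  S → 6
  ρ[d/h](S) → 6
  σ[d>8](ρ[d/h](S)) → 2

== RESULT ==
d | e
9 | 1
9 | 6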